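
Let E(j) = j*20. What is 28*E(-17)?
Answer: -9520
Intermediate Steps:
E(j) = 20*j
28*E(-17) = 28*(20*(-17)) = 28*(-340) = -9520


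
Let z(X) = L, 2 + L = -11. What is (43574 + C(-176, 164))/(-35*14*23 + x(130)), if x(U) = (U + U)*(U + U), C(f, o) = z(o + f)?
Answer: 43561/56330 ≈ 0.77332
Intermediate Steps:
L = -13 (L = -2 - 11 = -13)
z(X) = -13
C(f, o) = -13
x(U) = 4*U² (x(U) = (2*U)*(2*U) = 4*U²)
(43574 + C(-176, 164))/(-35*14*23 + x(130)) = (43574 - 13)/(-35*14*23 + 4*130²) = 43561/(-490*23 + 4*16900) = 43561/(-11270 + 67600) = 43561/56330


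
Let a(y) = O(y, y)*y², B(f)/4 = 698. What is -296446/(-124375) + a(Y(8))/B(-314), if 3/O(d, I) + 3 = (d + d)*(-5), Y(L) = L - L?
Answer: 296446/124375 ≈ 2.3835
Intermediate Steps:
Y(L) = 0
O(d, I) = 3/(-3 - 10*d) (O(d, I) = 3/(-3 + (d + d)*(-5)) = 3/(-3 + (2*d)*(-5)) = 3/(-3 - 10*d))
B(f) = 2792 (B(f) = 4*698 = 2792)
a(y) = -3*y²/(3 + 10*y) (a(y) = (-3/(3 + 10*y))*y² = -3*y²/(3 + 10*y))
-296446/(-124375) + a(Y(8))/B(-314) = -296446/(-124375) - 3*0²/(3 + 10*0)/2792 = -296446*(-1/124375) - 3*0/(3 + 0)*(1/2792) = 296446/124375 - 3*0/3*(1/2792) = 296446/124375 - 3*0*⅓*(1/2792) = 296446/124375 + 0*(1/2792) = 296446/124375 + 0 = 296446/124375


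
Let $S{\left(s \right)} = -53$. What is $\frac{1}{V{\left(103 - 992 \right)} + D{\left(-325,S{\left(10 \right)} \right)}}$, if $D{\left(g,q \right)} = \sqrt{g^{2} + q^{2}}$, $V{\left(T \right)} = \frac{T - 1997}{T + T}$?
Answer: $- \frac{1282827}{85695585065} + \frac{790321 \sqrt{108434}}{85695585065} \approx 0.0030219$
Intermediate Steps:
$V{\left(T \right)} = \frac{-1997 + T}{2 T}$
$\frac{1}{V{\left(103 - 992 \right)} + D{\left(-325,S{\left(10 \right)} \right)}} = \frac{1}{\frac{-1997 + \left(103 - 992\right)}{2 \left(103 - 992\right)} + \sqrt{\left(-325\right)^{2} + \left(-53\right)^{2}}} = \frac{1}{\frac{-1997 - 889}{2 \left(-889\right)} + \sqrt{105625 + 2809}} = \frac{1}{\frac{1}{2} \left(- \frac{1}{889}\right) \left(-2886\right) + \sqrt{108434}} = \frac{1}{\frac{1443}{889} + \sqrt{108434}}$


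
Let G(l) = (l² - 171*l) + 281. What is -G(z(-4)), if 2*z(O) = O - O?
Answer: -281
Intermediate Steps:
z(O) = 0 (z(O) = (O - O)/2 = (½)*0 = 0)
G(l) = 281 + l² - 171*l
-G(z(-4)) = -(281 + 0² - 171*0) = -(281 + 0 + 0) = -1*281 = -281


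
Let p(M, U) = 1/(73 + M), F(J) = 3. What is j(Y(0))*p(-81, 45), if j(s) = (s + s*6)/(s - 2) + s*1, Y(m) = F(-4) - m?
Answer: -3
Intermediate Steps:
Y(m) = 3 - m
j(s) = s + 7*s/(-2 + s) (j(s) = (s + 6*s)/(-2 + s) + s = (7*s)/(-2 + s) + s = 7*s/(-2 + s) + s = s + 7*s/(-2 + s))
j(Y(0))*p(-81, 45) = ((3 - 1*0)*(5 + (3 - 1*0))/(-2 + (3 - 1*0)))/(73 - 81) = ((3 + 0)*(5 + (3 + 0))/(-2 + (3 + 0)))/(-8) = (3*(5 + 3)/(-2 + 3))*(-⅛) = (3*8/1)*(-⅛) = (3*1*8)*(-⅛) = 24*(-⅛) = -3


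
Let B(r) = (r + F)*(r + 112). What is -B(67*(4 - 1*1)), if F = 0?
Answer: -62913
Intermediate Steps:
B(r) = r*(112 + r) (B(r) = (r + 0)*(r + 112) = r*(112 + r))
-B(67*(4 - 1*1)) = -67*(4 - 1*1)*(112 + 67*(4 - 1*1)) = -67*(4 - 1)*(112 + 67*(4 - 1)) = -67*3*(112 + 67*3) = -201*(112 + 201) = -201*313 = -1*62913 = -62913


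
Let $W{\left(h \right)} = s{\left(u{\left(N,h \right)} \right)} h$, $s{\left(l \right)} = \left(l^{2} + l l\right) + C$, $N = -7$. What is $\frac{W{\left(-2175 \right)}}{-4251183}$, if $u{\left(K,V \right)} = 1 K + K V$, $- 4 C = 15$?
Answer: $\frac{1343207628325}{5668244} \approx 2.3697 \cdot 10^{5}$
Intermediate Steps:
$C = - \frac{15}{4}$ ($C = \left(- \frac{1}{4}\right) 15 = - \frac{15}{4} \approx -3.75$)
$u{\left(K,V \right)} = K + K V$
$s{\left(l \right)} = - \frac{15}{4} + 2 l^{2}$ ($s{\left(l \right)} = \left(l^{2} + l l\right) - \frac{15}{4} = \left(l^{2} + l^{2}\right) - \frac{15}{4} = 2 l^{2} - \frac{15}{4} = - \frac{15}{4} + 2 l^{2}$)
$W{\left(h \right)} = h \left(- \frac{15}{4} + 2 \left(-7 - 7 h\right)^{2}\right)$ ($W{\left(h \right)} = \left(- \frac{15}{4} + 2 \left(- 7 \left(1 + h\right)\right)^{2}\right) h = \left(- \frac{15}{4} + 2 \left(-7 - 7 h\right)^{2}\right) h = h \left(- \frac{15}{4} + 2 \left(-7 - 7 h\right)^{2}\right)$)
$\frac{W{\left(-2175 \right)}}{-4251183} = \frac{\frac{1}{4} \left(-2175\right) \left(-15 + 392 \left(1 - 2175\right)^{2}\right)}{-4251183} = \frac{1}{4} \left(-2175\right) \left(-15 + 392 \left(-2174\right)^{2}\right) \left(- \frac{1}{4251183}\right) = \frac{1}{4} \left(-2175\right) \left(-15 + 392 \cdot 4726276\right) \left(- \frac{1}{4251183}\right) = \frac{1}{4} \left(-2175\right) \left(-15 + 1852700192\right) \left(- \frac{1}{4251183}\right) = \frac{1}{4} \left(-2175\right) 1852700177 \left(- \frac{1}{4251183}\right) = \left(- \frac{4029622884975}{4}\right) \left(- \frac{1}{4251183}\right) = \frac{1343207628325}{5668244}$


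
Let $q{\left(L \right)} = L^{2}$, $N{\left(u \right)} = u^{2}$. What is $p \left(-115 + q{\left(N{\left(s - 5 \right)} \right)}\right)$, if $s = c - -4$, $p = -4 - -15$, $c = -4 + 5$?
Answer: $-1265$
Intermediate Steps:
$c = 1$
$p = 11$ ($p = -4 + 15 = 11$)
$s = 5$ ($s = 1 - -4 = 1 + 4 = 5$)
$p \left(-115 + q{\left(N{\left(s - 5 \right)} \right)}\right) = 11 \left(-115 + \left(\left(5 - 5\right)^{2}\right)^{2}\right) = 11 \left(-115 + \left(0^{2}\right)^{2}\right) = 11 \left(-115 + 0^{2}\right) = 11 \left(-115 + 0\right) = 11 \left(-115\right) = -1265$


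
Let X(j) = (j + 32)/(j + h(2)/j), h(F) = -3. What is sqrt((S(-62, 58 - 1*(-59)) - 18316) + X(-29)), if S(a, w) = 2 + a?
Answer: 5*I*sqrt(516180346)/838 ≈ 135.56*I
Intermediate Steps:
X(j) = (32 + j)/(j - 3/j) (X(j) = (j + 32)/(j - 3/j) = (32 + j)/(j - 3/j))
sqrt((S(-62, 58 - 1*(-59)) - 18316) + X(-29)) = sqrt(((2 - 62) - 18316) - 29*(32 - 29)/(-3 + (-29)**2)) = sqrt((-60 - 18316) - 29*3/(-3 + 841)) = sqrt(-18376 - 29*3/838) = sqrt(-18376 - 29*1/838*3) = sqrt(-18376 - 87/838) = sqrt(-15399175/838) = 5*I*sqrt(516180346)/838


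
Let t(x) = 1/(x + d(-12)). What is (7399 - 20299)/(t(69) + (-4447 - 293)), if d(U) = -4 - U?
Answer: 993300/364979 ≈ 2.7215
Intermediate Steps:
t(x) = 1/(8 + x) (t(x) = 1/(x + (-4 - 1*(-12))) = 1/(x + (-4 + 12)) = 1/(x + 8) = 1/(8 + x))
(7399 - 20299)/(t(69) + (-4447 - 293)) = (7399 - 20299)/(1/(8 + 69) + (-4447 - 293)) = -12900/(1/77 - 4740) = -12900/(-364979/77) = -12900*(-77/364979) = 993300/364979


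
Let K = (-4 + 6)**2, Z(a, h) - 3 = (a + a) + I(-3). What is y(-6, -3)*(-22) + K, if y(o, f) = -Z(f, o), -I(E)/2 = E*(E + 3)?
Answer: -62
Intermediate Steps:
I(E) = -2*E*(3 + E) (I(E) = -2*E*(E + 3) = -2*E*(3 + E))
Z(a, h) = 3 + 2*a (Z(a, h) = 3 + ((a + a) - 2*(-3)*(3 - 3)) = 3 + (2*a - 2*(-3)*0) = 3 + (2*a + 0) = 3 + 2*a)
K = 4 (K = 2**2 = 4)
y(o, f) = -3 - 2*f (y(o, f) = -(3 + 2*f) = -3 - 2*f)
y(-6, -3)*(-22) + K = (-3 - 2*(-3))*(-22) + 4 = (-3 + 6)*(-22) + 4 = 3*(-22) + 4 = -66 + 4 = -62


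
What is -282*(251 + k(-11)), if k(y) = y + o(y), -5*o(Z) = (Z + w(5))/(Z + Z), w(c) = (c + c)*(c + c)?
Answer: -3734949/55 ≈ -67908.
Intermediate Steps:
w(c) = 4*c² (w(c) = (2*c)*(2*c) = 4*c²)
o(Z) = -(100 + Z)/(10*Z) (o(Z) = -(Z + 4*5²)/(5*(Z + Z)) = -(Z + 4*25)/(5*(2*Z)) = -(Z + 100)*1/(2*Z)/5 = -(100 + Z)*1/(2*Z)/5 = -(100 + Z)/(10*Z))
k(y) = y + (-100 - y)/(10*y)
-282*(251 + k(-11)) = -282*(251 + (-⅒ - 11 - 10/(-11))) = -282*(251 + (-⅒ - 11 - 10*(-1/11))) = -282*(251 + (-⅒ - 11 + 10/11)) = -282*(251 - 1121/110) = -282*26489/110 = -3734949/55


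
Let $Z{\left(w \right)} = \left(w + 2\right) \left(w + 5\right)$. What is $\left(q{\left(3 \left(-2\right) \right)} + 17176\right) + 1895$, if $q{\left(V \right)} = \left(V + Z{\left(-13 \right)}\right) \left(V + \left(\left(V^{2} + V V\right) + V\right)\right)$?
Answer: $23991$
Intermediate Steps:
$Z{\left(w \right)} = \left(2 + w\right) \left(5 + w\right)$
$q{\left(V \right)} = \left(88 + V\right) \left(2 V + 2 V^{2}\right)$ ($q{\left(V \right)} = \left(V + \left(10 + \left(-13\right)^{2} + 7 \left(-13\right)\right)\right) \left(V + \left(\left(V^{2} + V V\right) + V\right)\right) = \left(V + \left(10 + 169 - 91\right)\right) \left(V + \left(\left(V^{2} + V^{2}\right) + V\right)\right) = \left(V + 88\right) \left(V + \left(2 V^{2} + V\right)\right) = \left(88 + V\right) \left(V + \left(V + 2 V^{2}\right)\right) = \left(88 + V\right) \left(2 V + 2 V^{2}\right)$)
$\left(q{\left(3 \left(-2\right) \right)} + 17176\right) + 1895 = \left(2 \cdot 3 \left(-2\right) \left(88 + \left(3 \left(-2\right)\right)^{2} + 89 \cdot 3 \left(-2\right)\right) + 17176\right) + 1895 = \left(2 \left(-6\right) \left(88 + \left(-6\right)^{2} + 89 \left(-6\right)\right) + 17176\right) + 1895 = \left(2 \left(-6\right) \left(88 + 36 - 534\right) + 17176\right) + 1895 = \left(2 \left(-6\right) \left(-410\right) + 17176\right) + 1895 = \left(4920 + 17176\right) + 1895 = 22096 + 1895 = 23991$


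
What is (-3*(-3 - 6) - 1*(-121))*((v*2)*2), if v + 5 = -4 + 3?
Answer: -3552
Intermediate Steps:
v = -6 (v = -5 + (-4 + 3) = -5 - 1 = -6)
(-3*(-3 - 6) - 1*(-121))*((v*2)*2) = (-3*(-3 - 6) - 1*(-121))*(-6*2*2) = (-3*(-9) + 121)*(-12*2) = (27 + 121)*(-24) = 148*(-24) = -3552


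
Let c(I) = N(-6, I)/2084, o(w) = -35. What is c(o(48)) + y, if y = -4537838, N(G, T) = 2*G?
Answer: -2364213601/521 ≈ -4.5378e+6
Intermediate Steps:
c(I) = -3/521 (c(I) = (2*(-6))/2084 = -12*1/2084 = -3/521)
c(o(48)) + y = -3/521 - 4537838 = -2364213601/521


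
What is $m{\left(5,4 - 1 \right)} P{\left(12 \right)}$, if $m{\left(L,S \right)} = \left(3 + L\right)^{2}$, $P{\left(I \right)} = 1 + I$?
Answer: $832$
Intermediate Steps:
$m{\left(5,4 - 1 \right)} P{\left(12 \right)} = \left(3 + 5\right)^{2} \left(1 + 12\right) = 8^{2} \cdot 13 = 64 \cdot 13 = 832$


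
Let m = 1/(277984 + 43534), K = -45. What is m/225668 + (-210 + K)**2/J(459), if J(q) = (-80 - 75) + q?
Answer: 31039309010927/145112648048 ≈ 213.90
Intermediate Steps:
m = 1/321518 ≈ 3.1102e-6
J(q) = -155 + q
m/225668 + (-210 + K)**2/J(459) = (1/321518)/225668 + (-210 - 45)**2/(-155 + 459) = (1/321518)*(1/225668) + (-255)**2/304 = 1/72556324024 + 65025*(1/304) = 1/72556324024 + 65025/304 = 31039309010927/145112648048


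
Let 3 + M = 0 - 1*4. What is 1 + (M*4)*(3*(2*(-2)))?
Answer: 337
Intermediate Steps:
M = -7 (M = -3 + (0 - 1*4) = -3 + (0 - 4) = -3 - 4 = -7)
1 + (M*4)*(3*(2*(-2))) = 1 + (-7*4)*(3*(2*(-2))) = 1 - 84*(-4) = 1 - 28*(-12) = 1 + 336 = 337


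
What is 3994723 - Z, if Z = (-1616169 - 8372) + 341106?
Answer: 5278158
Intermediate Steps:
Z = -1283435 (Z = -1624541 + 341106 = -1283435)
3994723 - Z = 3994723 - 1*(-1283435) = 3994723 + 1283435 = 5278158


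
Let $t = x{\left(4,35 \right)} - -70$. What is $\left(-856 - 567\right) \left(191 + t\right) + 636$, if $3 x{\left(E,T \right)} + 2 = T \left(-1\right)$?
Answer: $- \frac{1059650}{3} \approx -3.5322 \cdot 10^{5}$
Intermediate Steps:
$x{\left(E,T \right)} = - \frac{2}{3} - \frac{T}{3}$ ($x{\left(E,T \right)} = - \frac{2}{3} + \frac{T \left(-1\right)}{3} = - \frac{2}{3} + \frac{\left(-1\right) T}{3} = - \frac{2}{3} - \frac{T}{3}$)
$t = \frac{173}{3}$ ($t = \left(- \frac{2}{3} - \frac{35}{3}\right) - -70 = \left(- \frac{2}{3} - \frac{35}{3}\right) + 70 = - \frac{37}{3} + 70 = \frac{173}{3} \approx 57.667$)
$\left(-856 - 567\right) \left(191 + t\right) + 636 = \left(-856 - 567\right) \left(191 + \frac{173}{3}\right) + 636 = \left(-1423\right) \frac{746}{3} + 636 = - \frac{1061558}{3} + 636 = - \frac{1059650}{3}$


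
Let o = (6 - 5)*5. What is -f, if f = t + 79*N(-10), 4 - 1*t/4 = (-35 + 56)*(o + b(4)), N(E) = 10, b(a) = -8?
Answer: -1058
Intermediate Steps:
o = 5 (o = 1*5 = 5)
t = 268 (t = 16 - 4*(-35 + 56)*(5 - 8) = 16 - 84*(-3) = 16 - 4*(-63) = 16 + 252 = 268)
f = 1058 (f = 268 + 79*10 = 268 + 790 = 1058)
-f = -1*1058 = -1058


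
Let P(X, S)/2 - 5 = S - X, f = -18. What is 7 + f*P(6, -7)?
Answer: 295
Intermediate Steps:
P(X, S) = 10 - 2*X + 2*S (P(X, S) = 10 + 2*(S - X) = 10 + (-2*X + 2*S) = 10 - 2*X + 2*S)
7 + f*P(6, -7) = 7 - 18*(10 - 2*6 + 2*(-7)) = 7 - 18*(10 - 12 - 14) = 7 - 18*(-16) = 7 + 288 = 295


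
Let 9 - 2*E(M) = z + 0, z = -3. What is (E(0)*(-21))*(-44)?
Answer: 5544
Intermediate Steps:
E(M) = 6 (E(M) = 9/2 - (-3 + 0)/2 = 9/2 - ½*(-3) = 9/2 + 3/2 = 6)
(E(0)*(-21))*(-44) = (6*(-21))*(-44) = -126*(-44) = 5544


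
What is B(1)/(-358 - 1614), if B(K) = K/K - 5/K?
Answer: 1/493 ≈ 0.0020284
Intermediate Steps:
B(K) = 1 - 5/K
B(1)/(-358 - 1614) = ((-5 + 1)/1)/(-358 - 1614) = (1*(-4))/(-1972) = -1/1972*(-4) = 1/493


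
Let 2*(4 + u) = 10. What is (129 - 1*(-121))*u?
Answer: 250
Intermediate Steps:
u = 1 (u = -4 + (½)*10 = -4 + 5 = 1)
(129 - 1*(-121))*u = (129 - 1*(-121))*1 = (129 + 121)*1 = 250*1 = 250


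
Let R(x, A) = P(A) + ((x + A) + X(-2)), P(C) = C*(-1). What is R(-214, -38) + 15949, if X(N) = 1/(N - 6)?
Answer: 125879/8 ≈ 15735.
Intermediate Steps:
X(N) = 1/(-6 + N)
P(C) = -C
R(x, A) = -⅛ + x (R(x, A) = -A + ((x + A) + 1/(-6 - 2)) = -A + ((A + x) + 1/(-8)) = -A + ((A + x) - ⅛) = -A + (-⅛ + A + x) = -⅛ + x)
R(-214, -38) + 15949 = (-⅛ - 214) + 15949 = -1713/8 + 15949 = 125879/8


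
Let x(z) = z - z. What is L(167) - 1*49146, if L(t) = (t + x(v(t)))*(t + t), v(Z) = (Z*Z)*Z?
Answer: 6632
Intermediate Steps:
v(Z) = Z**3 (v(Z) = Z**2*Z = Z**3)
x(z) = 0
L(t) = 2*t**2 (L(t) = (t + 0)*(t + t) = t*(2*t) = 2*t**2)
L(167) - 1*49146 = 2*167**2 - 1*49146 = 2*27889 - 49146 = 55778 - 49146 = 6632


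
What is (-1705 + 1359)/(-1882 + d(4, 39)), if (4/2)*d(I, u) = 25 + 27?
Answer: 173/928 ≈ 0.18642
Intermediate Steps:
d(I, u) = 26 (d(I, u) = (25 + 27)/2 = (½)*52 = 26)
(-1705 + 1359)/(-1882 + d(4, 39)) = (-1705 + 1359)/(-1882 + 26) = -346/(-1856) = -346*(-1/1856) = 173/928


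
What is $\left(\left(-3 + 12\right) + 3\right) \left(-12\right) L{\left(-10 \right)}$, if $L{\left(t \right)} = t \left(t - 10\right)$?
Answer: $-28800$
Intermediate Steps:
$L{\left(t \right)} = t \left(-10 + t\right)$
$\left(\left(-3 + 12\right) + 3\right) \left(-12\right) L{\left(-10 \right)} = \left(\left(-3 + 12\right) + 3\right) \left(-12\right) \left(- 10 \left(-10 - 10\right)\right) = \left(9 + 3\right) \left(-12\right) \left(\left(-10\right) \left(-20\right)\right) = 12 \left(-12\right) 200 = \left(-144\right) 200 = -28800$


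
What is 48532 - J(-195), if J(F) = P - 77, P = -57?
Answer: 48666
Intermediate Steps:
J(F) = -134 (J(F) = -57 - 77 = -134)
48532 - J(-195) = 48532 - 1*(-134) = 48532 + 134 = 48666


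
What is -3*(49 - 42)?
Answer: -21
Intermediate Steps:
-3*(49 - 42) = -3*7 = -21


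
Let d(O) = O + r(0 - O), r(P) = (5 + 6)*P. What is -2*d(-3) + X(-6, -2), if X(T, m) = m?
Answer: -62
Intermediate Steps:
r(P) = 11*P
d(O) = -10*O (d(O) = O + 11*(0 - O) = O + 11*(-O) = O - 11*O = -10*O)
-2*d(-3) + X(-6, -2) = -(-20)*(-3) - 2 = -2*30 - 2 = -60 - 2 = -62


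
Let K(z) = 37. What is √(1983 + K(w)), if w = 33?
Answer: 2*√505 ≈ 44.944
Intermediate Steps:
√(1983 + K(w)) = √(1983 + 37) = √2020 = 2*√505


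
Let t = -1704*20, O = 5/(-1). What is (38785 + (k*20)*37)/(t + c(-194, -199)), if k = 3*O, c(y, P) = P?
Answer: -3955/4897 ≈ -0.80764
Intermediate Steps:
O = -5 (O = 5*(-1) = -5)
k = -15 (k = 3*(-5) = -15)
t = -34080 (t = -568*60 = -34080)
(38785 + (k*20)*37)/(t + c(-194, -199)) = (38785 - 15*20*37)/(-34080 - 199) = (38785 - 300*37)/(-34279) = (38785 - 11100)*(-1/34279) = 27685*(-1/34279) = -3955/4897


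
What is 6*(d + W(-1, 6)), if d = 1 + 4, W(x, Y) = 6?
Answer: 66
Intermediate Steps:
d = 5
6*(d + W(-1, 6)) = 6*(5 + 6) = 6*11 = 66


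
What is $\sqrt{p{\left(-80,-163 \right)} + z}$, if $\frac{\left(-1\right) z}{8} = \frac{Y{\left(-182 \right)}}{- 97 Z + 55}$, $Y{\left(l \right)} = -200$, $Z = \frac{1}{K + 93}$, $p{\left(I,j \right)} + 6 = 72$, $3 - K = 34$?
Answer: $\frac{\sqrt{1053063554}}{3313} \approx 9.795$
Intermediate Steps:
$K = -31$ ($K = 3 - 34 = -31$)
$p{\left(I,j \right)} = 66$ ($p{\left(I,j \right)} = -6 + 72 = 66$)
$Z = \frac{1}{62}$ ($Z = \frac{1}{-31 + 93} = \frac{1}{62} \approx 0.016129$)
$z = \frac{99200}{3313}$ ($z = - 8 \left(- \frac{200}{\left(-97\right) \frac{1}{62} + 55}\right) = - 8 \left(- \frac{200}{- \frac{97}{62} + 55}\right) = - 8 \left(- \frac{200}{\frac{3313}{62}}\right) = - 8 \left(\left(-200\right) \frac{62}{3313}\right) = \left(-8\right) \left(- \frac{12400}{3313}\right) = \frac{99200}{3313} \approx 29.943$)
$\sqrt{p{\left(-80,-163 \right)} + z} = \sqrt{66 + \frac{99200}{3313}} = \sqrt{\frac{317858}{3313}} = \frac{\sqrt{1053063554}}{3313}$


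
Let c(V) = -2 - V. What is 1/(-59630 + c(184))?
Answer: -1/59816 ≈ -1.6718e-5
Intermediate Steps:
1/(-59630 + c(184)) = 1/(-59630 + (-2 - 1*184)) = 1/(-59630 + (-2 - 184)) = 1/(-59630 - 186) = 1/(-59816) = -1/59816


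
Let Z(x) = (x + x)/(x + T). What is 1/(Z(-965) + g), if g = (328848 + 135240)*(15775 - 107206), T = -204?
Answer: -1169/49603042983902 ≈ -2.3567e-11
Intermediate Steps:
Z(x) = 2*x/(-204 + x) (Z(x) = (x + x)/(x - 204) = (2*x)/(-204 + x) = 2*x/(-204 + x))
g = -42432029928 (g = 464088*(-91431) = -42432029928)
1/(Z(-965) + g) = 1/(2*(-965)/(-204 - 965) - 42432029928) = 1/(2*(-965)/(-1169) - 42432029928) = 1/(2*(-965)*(-1/1169) - 42432029928) = 1/(1930/1169 - 42432029928) = 1/(-49603042983902/1169) = -1169/49603042983902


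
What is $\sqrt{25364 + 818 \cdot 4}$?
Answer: $2 \sqrt{7159} \approx 169.22$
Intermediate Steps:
$\sqrt{25364 + 818 \cdot 4} = \sqrt{25364 + 3272} = \sqrt{28636} = 2 \sqrt{7159}$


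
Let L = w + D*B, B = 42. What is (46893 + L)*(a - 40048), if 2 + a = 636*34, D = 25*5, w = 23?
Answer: -961210716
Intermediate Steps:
D = 125
a = 21622 (a = -2 + 636*34 = -2 + 21624 = 21622)
L = 5273 (L = 23 + 125*42 = 23 + 5250 = 5273)
(46893 + L)*(a - 40048) = (46893 + 5273)*(21622 - 40048) = 52166*(-18426) = -961210716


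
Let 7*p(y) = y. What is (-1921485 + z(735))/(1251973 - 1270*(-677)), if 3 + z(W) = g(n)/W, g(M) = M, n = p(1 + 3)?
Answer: -9886055756/10865020635 ≈ -0.90990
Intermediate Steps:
p(y) = y/7
n = 4/7 (n = (1 + 3)/7 = (⅐)*4 = 4/7 ≈ 0.57143)
z(W) = -3 + 4/(7*W)
(-1921485 + z(735))/(1251973 - 1270*(-677)) = (-1921485 + (-3 + (4/7)/735))/(1251973 - 1270*(-677)) = (-1921485 + (-3 + (4/7)*(1/735)))/(1251973 + 859790) = (-1921485 + (-3 + 4/5145))/2111763 = (-1921485 - 15431/5145)*(1/2111763) = -9886055756/5145*1/2111763 = -9886055756/10865020635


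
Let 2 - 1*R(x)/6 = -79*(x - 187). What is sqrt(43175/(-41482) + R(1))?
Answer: I*sqrt(151689902458598)/41482 ≈ 296.91*I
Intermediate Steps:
R(x) = -88626 + 474*x (R(x) = 12 - (-474)*(x - 187) = 12 - (-474)*(-187 + x) = 12 - 6*(14773 - 79*x) = 12 + (-88638 + 474*x) = -88626 + 474*x)
sqrt(43175/(-41482) + R(1)) = sqrt(43175/(-41482) + (-88626 + 474*1)) = sqrt(43175*(-1/41482) + (-88626 + 474)) = sqrt(-43175/41482 - 88152) = sqrt(-3656764439/41482) = I*sqrt(151689902458598)/41482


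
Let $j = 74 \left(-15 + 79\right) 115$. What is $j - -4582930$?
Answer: $5127570$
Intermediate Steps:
$j = 544640$ ($j = 74 \cdot 64 \cdot 115 = 4736 \cdot 115 = 544640$)
$j - -4582930 = 544640 - -4582930 = 544640 + 4582930 = 5127570$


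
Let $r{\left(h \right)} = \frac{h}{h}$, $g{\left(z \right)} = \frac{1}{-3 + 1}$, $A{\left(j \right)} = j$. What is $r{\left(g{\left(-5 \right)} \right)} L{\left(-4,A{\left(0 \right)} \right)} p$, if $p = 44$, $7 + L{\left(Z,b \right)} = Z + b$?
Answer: $-484$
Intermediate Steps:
$L{\left(Z,b \right)} = -7 + Z + b$ ($L{\left(Z,b \right)} = -7 + \left(Z + b\right) = -7 + Z + b$)
$g{\left(z \right)} = - \frac{1}{2}$ ($g{\left(z \right)} = \frac{1}{-2} = - \frac{1}{2}$)
$r{\left(h \right)} = 1$
$r{\left(g{\left(-5 \right)} \right)} L{\left(-4,A{\left(0 \right)} \right)} p = 1 \left(-7 - 4 + 0\right) 44 = 1 \left(-11\right) 44 = \left(-11\right) 44 = -484$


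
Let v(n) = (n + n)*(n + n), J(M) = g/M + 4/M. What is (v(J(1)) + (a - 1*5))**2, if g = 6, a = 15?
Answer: 168100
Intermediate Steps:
J(M) = 10/M (J(M) = 6/M + 4/M = 10/M)
v(n) = 4*n**2 (v(n) = (2*n)*(2*n) = 4*n**2)
(v(J(1)) + (a - 1*5))**2 = (4*(10/1)**2 + (15 - 1*5))**2 = (4*(10*1)**2 + (15 - 5))**2 = (4*10**2 + 10)**2 = (4*100 + 10)**2 = (400 + 10)**2 = 410**2 = 168100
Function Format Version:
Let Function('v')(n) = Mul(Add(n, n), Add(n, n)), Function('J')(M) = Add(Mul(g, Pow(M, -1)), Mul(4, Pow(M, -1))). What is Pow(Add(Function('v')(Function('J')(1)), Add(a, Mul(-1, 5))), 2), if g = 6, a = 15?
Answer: 168100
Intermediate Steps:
Function('J')(M) = Mul(10, Pow(M, -1)) (Function('J')(M) = Add(Mul(6, Pow(M, -1)), Mul(4, Pow(M, -1))) = Mul(10, Pow(M, -1)))
Function('v')(n) = Mul(4, Pow(n, 2)) (Function('v')(n) = Mul(Mul(2, n), Mul(2, n)) = Mul(4, Pow(n, 2)))
Pow(Add(Function('v')(Function('J')(1)), Add(a, Mul(-1, 5))), 2) = Pow(Add(Mul(4, Pow(Mul(10, Pow(1, -1)), 2)), Add(15, Mul(-1, 5))), 2) = Pow(Add(Mul(4, Pow(Mul(10, 1), 2)), Add(15, -5)), 2) = Pow(Add(Mul(4, Pow(10, 2)), 10), 2) = Pow(Add(Mul(4, 100), 10), 2) = Pow(Add(400, 10), 2) = Pow(410, 2) = 168100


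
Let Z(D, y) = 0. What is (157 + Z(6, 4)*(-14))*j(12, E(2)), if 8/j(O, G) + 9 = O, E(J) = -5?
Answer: 1256/3 ≈ 418.67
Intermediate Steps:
j(O, G) = 8/(-9 + O)
(157 + Z(6, 4)*(-14))*j(12, E(2)) = (157 + 0*(-14))*(8/(-9 + 12)) = (157 + 0)*(8/3) = 157*(8*(⅓)) = 157*(8/3) = 1256/3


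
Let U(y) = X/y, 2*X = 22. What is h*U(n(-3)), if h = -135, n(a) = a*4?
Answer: 495/4 ≈ 123.75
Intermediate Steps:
X = 11 (X = (½)*22 = 11)
n(a) = 4*a
U(y) = 11/y
h*U(n(-3)) = -1485/(4*(-3)) = -1485/(-12) = -1485*(-1)/12 = -135*(-11/12) = 495/4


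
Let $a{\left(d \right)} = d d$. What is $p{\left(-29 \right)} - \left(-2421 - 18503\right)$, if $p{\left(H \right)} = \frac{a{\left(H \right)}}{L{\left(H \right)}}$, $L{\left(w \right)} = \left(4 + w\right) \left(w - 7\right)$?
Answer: $\frac{18832441}{900} \approx 20925.0$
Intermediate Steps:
$a{\left(d \right)} = d^{2}$
$L{\left(w \right)} = \left(-7 + w\right) \left(4 + w\right)$ ($L{\left(w \right)} = \left(4 + w\right) \left(-7 + w\right) = \left(-7 + w\right) \left(4 + w\right)$)
$p{\left(H \right)} = \frac{H^{2}}{-28 + H^{2} - 3 H}$
$p{\left(-29 \right)} - \left(-2421 - 18503\right) = \frac{\left(-29\right)^{2}}{-28 + \left(-29\right)^{2} - -87} - \left(-2421 - 18503\right) = \frac{841}{-28 + 841 + 87} - -20924 = \frac{841}{900} + 20924 = \frac{18832441}{900}$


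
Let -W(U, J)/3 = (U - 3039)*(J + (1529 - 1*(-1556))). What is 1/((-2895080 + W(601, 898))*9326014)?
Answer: 1/244682731044148 ≈ 4.0869e-15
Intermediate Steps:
W(U, J) = -3*(-3039 + U)*(3085 + J) (W(U, J) = -3*(U - 3039)*(J + (1529 - 1*(-1556))) = -3*(-3039 + U)*(J + (1529 + 1556)) = -3*(-3039 + U)*(J + 3085) = -3*(-3039 + U)*(3085 + J))
1/((-2895080 + W(601, 898))*9326014) = 1/((-2895080 + (28125945 - 9255*601 + 9117*898 - 3*898*601))*9326014) = (1/9326014)/(-2895080 + (28125945 - 5562255 + 8187066 - 1619094)) = (1/9326014)/(-2895080 + 29131662) = (1/9326014)/26236582 = (1/26236582)*(1/9326014) = 1/244682731044148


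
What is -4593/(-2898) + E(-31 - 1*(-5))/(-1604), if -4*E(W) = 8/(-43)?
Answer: 13199275/8328369 ≈ 1.5849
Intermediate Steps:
E(W) = 2/43 (E(W) = -2/(-43) = -2*(-1)/43 = -¼*(-8/43) = 2/43)
-4593/(-2898) + E(-31 - 1*(-5))/(-1604) = -4593/(-2898) + (2/43)/(-1604) = -4593*(-1/2898) + (2/43)*(-1/1604) = 1531/966 - 1/34486 = 13199275/8328369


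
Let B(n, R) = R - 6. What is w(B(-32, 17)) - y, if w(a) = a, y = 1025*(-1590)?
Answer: 1629761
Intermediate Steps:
B(n, R) = -6 + R
y = -1629750
w(B(-32, 17)) - y = (-6 + 17) - 1*(-1629750) = 11 + 1629750 = 1629761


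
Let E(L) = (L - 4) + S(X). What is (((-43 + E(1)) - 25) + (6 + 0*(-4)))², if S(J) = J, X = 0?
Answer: 4225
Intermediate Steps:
E(L) = -4 + L (E(L) = (L - 4) + 0 = (-4 + L) + 0 = -4 + L)
(((-43 + E(1)) - 25) + (6 + 0*(-4)))² = (((-43 + (-4 + 1)) - 25) + (6 + 0*(-4)))² = (((-43 - 3) - 25) + (6 + 0))² = ((-46 - 25) + 6)² = (-71 + 6)² = (-65)² = 4225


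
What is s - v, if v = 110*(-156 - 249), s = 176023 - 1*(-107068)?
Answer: 327641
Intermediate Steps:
s = 283091 (s = 176023 + 107068 = 283091)
v = -44550 (v = 110*(-405) = -44550)
s - v = 283091 - 1*(-44550) = 283091 + 44550 = 327641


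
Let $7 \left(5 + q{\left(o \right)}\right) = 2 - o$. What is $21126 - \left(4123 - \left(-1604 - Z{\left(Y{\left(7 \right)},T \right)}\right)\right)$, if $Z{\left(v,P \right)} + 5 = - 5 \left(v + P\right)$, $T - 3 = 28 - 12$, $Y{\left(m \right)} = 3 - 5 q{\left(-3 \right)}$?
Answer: $\frac{109348}{7} \approx 15621.0$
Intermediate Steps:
$q{\left(o \right)} = - \frac{33}{7} - \frac{o}{7}$ ($q{\left(o \right)} = -5 + \frac{2 - o}{7} = -5 - \left(- \frac{2}{7} + \frac{o}{7}\right) = - \frac{33}{7} - \frac{o}{7}$)
$Y{\left(m \right)} = \frac{171}{7}$ ($Y{\left(m \right)} = 3 - 5 \left(- \frac{33}{7} - - \frac{3}{7}\right) = 3 - 5 \left(- \frac{33}{7} + \frac{3}{7}\right) = 3 - - \frac{150}{7} = 3 + \frac{150}{7} = \frac{171}{7}$)
$T = 19$ ($T = 3 + \left(28 - 12\right) = 3 + 16 = 19$)
$Z{\left(v,P \right)} = -5 - 5 P - 5 v$ ($Z{\left(v,P \right)} = -5 - 5 \left(v + P\right) = -5 - 5 \left(P + v\right) = -5 - \left(5 P + 5 v\right) = -5 - 5 P - 5 v$)
$21126 - \left(4123 - \left(-1604 - Z{\left(Y{\left(7 \right)},T \right)}\right)\right) = 21126 - \left(4123 - \left(-1604 - \left(-5 - 95 - \frac{855}{7}\right)\right)\right) = 21126 - \left(4123 - \left(-1604 - - \frac{1555}{7}\right)\right) = 21126 - \left(4123 - \left(-1604 + \frac{1555}{7}\right)\right) = 21126 - \left(4123 - - \frac{9673}{7}\right) = 21126 - \frac{38534}{7} = \frac{109348}{7}$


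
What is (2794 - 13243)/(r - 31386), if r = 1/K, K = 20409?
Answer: 213253641/640556873 ≈ 0.33292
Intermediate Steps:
r = 1/20409 ≈ 4.8998e-5
(2794 - 13243)/(r - 31386) = (2794 - 13243)/(1/20409 - 31386) = -10449/(-640556873/20409) = -10449*(-20409/640556873) = 213253641/640556873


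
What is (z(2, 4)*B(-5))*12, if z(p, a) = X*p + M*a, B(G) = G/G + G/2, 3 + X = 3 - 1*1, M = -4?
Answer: 324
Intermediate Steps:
X = -1 (X = -3 + (3 - 1*1) = -3 + (3 - 1) = -3 + 2 = -1)
B(G) = 1 + G/2 (B(G) = 1 + G*(½) = 1 + G/2)
z(p, a) = -p - 4*a
(z(2, 4)*B(-5))*12 = ((-1*2 - 4*4)*(1 + (½)*(-5)))*12 = ((-2 - 16)*(1 - 5/2))*12 = -18*(-3/2)*12 = 27*12 = 324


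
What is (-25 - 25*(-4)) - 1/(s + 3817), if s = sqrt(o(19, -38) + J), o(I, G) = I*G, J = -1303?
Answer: 1092859733/14571514 + 45*I/14571514 ≈ 75.0 + 3.0882e-6*I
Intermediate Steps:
o(I, G) = G*I
s = 45*I (s = sqrt(-38*19 - 1303) = sqrt(-722 - 1303) = sqrt(-2025) = 45*I ≈ 45.0*I)
(-25 - 25*(-4)) - 1/(s + 3817) = (-25 - 25*(-4)) - 1/(45*I + 3817) = (-25 + 100) - 1/(3817 + 45*I) = 75 - (3817 - 45*I)/14571514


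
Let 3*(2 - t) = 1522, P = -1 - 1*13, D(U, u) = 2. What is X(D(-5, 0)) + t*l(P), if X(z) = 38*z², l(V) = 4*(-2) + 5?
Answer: 1668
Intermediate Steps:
P = -14 (P = -1 - 13 = -14)
t = -1516/3 (t = 2 - ⅓*1522 = 2 - 1522/3 = -1516/3 ≈ -505.33)
l(V) = -3 (l(V) = -8 + 5 = -3)
X(D(-5, 0)) + t*l(P) = 38*2² - 1516/3*(-3) = 38*4 + 1516 = 152 + 1516 = 1668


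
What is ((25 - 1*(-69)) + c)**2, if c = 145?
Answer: 57121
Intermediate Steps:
((25 - 1*(-69)) + c)**2 = ((25 - 1*(-69)) + 145)**2 = ((25 + 69) + 145)**2 = (94 + 145)**2 = 239**2 = 57121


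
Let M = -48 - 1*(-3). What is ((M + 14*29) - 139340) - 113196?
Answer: -252175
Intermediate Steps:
M = -45 (M = -48 + 3 = -45)
((M + 14*29) - 139340) - 113196 = ((-45 + 14*29) - 139340) - 113196 = ((-45 + 406) - 139340) - 113196 = (361 - 139340) - 113196 = -138979 - 113196 = -252175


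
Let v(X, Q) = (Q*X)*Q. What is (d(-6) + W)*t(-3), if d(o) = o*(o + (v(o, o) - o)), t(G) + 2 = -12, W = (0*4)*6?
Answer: -18144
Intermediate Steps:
v(X, Q) = X*Q²
W = 0 (W = 0*6 = 0)
t(G) = -14 (t(G) = -2 - 12 = -14)
d(o) = o⁴ (d(o) = o*(o + (o*o² - o)) = o*(o + (o³ - o)) = o*o³ = o⁴)
(d(-6) + W)*t(-3) = ((-6)⁴ + 0)*(-14) = (1296 + 0)*(-14) = 1296*(-14) = -18144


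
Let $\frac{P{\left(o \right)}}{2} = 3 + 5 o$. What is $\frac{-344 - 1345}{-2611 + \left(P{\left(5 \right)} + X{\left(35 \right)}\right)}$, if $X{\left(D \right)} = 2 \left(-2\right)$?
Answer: $\frac{563}{853} \approx 0.66002$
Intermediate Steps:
$X{\left(D \right)} = -4$
$P{\left(o \right)} = 6 + 10 o$ ($P{\left(o \right)} = 2 \left(3 + 5 o\right) = 6 + 10 o$)
$\frac{-344 - 1345}{-2611 + \left(P{\left(5 \right)} + X{\left(35 \right)}\right)} = \frac{-344 - 1345}{-2611 + \left(\left(6 + 10 \cdot 5\right) - 4\right)} = - \frac{1689}{-2611 + \left(\left(6 + 50\right) - 4\right)} = - \frac{1689}{-2611 + \left(56 - 4\right)} = - \frac{1689}{-2611 + 52} = - \frac{1689}{-2559} = \left(-1689\right) \left(- \frac{1}{2559}\right) = \frac{563}{853}$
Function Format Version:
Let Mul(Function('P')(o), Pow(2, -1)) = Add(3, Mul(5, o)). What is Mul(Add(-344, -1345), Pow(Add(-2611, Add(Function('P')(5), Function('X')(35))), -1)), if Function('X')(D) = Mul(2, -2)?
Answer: Rational(563, 853) ≈ 0.66002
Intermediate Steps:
Function('X')(D) = -4
Function('P')(o) = Add(6, Mul(10, o)) (Function('P')(o) = Mul(2, Add(3, Mul(5, o))) = Add(6, Mul(10, o)))
Mul(Add(-344, -1345), Pow(Add(-2611, Add(Function('P')(5), Function('X')(35))), -1)) = Mul(Add(-344, -1345), Pow(Add(-2611, Add(Add(6, Mul(10, 5)), -4)), -1)) = Mul(-1689, Pow(Add(-2611, Add(Add(6, 50), -4)), -1)) = Mul(-1689, Pow(Add(-2611, Add(56, -4)), -1)) = Mul(-1689, Pow(Add(-2611, 52), -1)) = Mul(-1689, Pow(-2559, -1)) = Mul(-1689, Rational(-1, 2559)) = Rational(563, 853)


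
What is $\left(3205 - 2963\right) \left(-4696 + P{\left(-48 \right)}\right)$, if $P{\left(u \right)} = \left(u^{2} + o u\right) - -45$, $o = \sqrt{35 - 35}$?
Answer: $-567974$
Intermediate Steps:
$o = 0$ ($o = \sqrt{0} = 0$)
$P{\left(u \right)} = 45 + u^{2}$ ($P{\left(u \right)} = \left(u^{2} + 0 u\right) - -45 = \left(u^{2} + 0\right) + 45 = u^{2} + 45 = 45 + u^{2}$)
$\left(3205 - 2963\right) \left(-4696 + P{\left(-48 \right)}\right) = \left(3205 - 2963\right) \left(-4696 + \left(45 + \left(-48\right)^{2}\right)\right) = 242 \left(-4696 + \left(45 + 2304\right)\right) = 242 \left(-4696 + 2349\right) = 242 \left(-2347\right) = -567974$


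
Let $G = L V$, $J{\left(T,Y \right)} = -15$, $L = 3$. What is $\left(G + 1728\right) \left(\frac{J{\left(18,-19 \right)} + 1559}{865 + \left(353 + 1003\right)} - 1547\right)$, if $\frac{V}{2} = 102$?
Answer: $- \frac{8036362620}{2221} \approx -3.6184 \cdot 10^{6}$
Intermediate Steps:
$V = 204$ ($V = 2 \cdot 102 = 204$)
$G = 612$ ($G = 3 \cdot 204 = 612$)
$\left(G + 1728\right) \left(\frac{J{\left(18,-19 \right)} + 1559}{865 + \left(353 + 1003\right)} - 1547\right) = \left(612 + 1728\right) \left(\frac{-15 + 1559}{865 + \left(353 + 1003\right)} - 1547\right) = 2340 \left(\frac{1544}{865 + 1356} - 1547\right) = 2340 \left(\frac{1544}{2221} - 1547\right) = 2340 \left(- \frac{3434343}{2221}\right) = - \frac{8036362620}{2221}$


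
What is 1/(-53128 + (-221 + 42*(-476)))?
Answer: -1/73341 ≈ -1.3635e-5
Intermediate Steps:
1/(-53128 + (-221 + 42*(-476))) = 1/(-53128 + (-221 - 19992)) = 1/(-53128 - 20213) = 1/(-73341) = -1/73341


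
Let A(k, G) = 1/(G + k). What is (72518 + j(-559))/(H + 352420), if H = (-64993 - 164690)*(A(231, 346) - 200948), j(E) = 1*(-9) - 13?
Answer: 41830192/26631256998925 ≈ 1.5707e-6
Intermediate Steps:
j(E) = -22 (j(E) = -9 - 13 = -22)
H = 26631053652585/577 (H = (-64993 - 164690)*(1/(346 + 231) - 200948) = -229683*(1/577 - 200948) = -229683*(-115946995/577) = 26631053652585/577 ≈ 4.6154e+10)
(72518 + j(-559))/(H + 352420) = (72518 - 22)/(26631053652585/577 + 352420) = 72496/(26631256998925/577) = 72496*(577/26631256998925) = 41830192/26631256998925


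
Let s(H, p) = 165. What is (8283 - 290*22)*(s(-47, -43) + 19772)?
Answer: 37940111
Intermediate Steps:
(8283 - 290*22)*(s(-47, -43) + 19772) = (8283 - 290*22)*(165 + 19772) = (8283 - 6380)*19937 = 1903*19937 = 37940111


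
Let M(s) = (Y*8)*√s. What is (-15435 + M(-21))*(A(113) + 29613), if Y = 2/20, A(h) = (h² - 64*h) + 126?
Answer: -544485060 + 141104*I*√21/5 ≈ -5.4449e+8 + 1.2932e+5*I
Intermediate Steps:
A(h) = 126 + h² - 64*h
Y = ⅒ (Y = 2*(1/20) = ⅒ ≈ 0.10000)
M(s) = 4*√s/5 (M(s) = ((⅒)*8)*√s = 4*√s/5)
(-15435 + M(-21))*(A(113) + 29613) = (-15435 + 4*√(-21)/5)*((126 + 113² - 64*113) + 29613) = (-15435 + 4*(I*√21)/5)*((126 + 12769 - 7232) + 29613) = (-15435 + 4*I*√21/5)*(5663 + 29613) = (-15435 + 4*I*√21/5)*35276 = -544485060 + 141104*I*√21/5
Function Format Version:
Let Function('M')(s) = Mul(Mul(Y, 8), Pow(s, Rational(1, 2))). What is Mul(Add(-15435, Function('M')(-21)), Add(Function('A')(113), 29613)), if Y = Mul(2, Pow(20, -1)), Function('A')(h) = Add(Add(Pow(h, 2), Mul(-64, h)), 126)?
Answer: Add(-544485060, Mul(Rational(141104, 5), I, Pow(21, Rational(1, 2)))) ≈ Add(-5.4449e+8, Mul(1.2932e+5, I))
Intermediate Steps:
Function('A')(h) = Add(126, Pow(h, 2), Mul(-64, h))
Y = Rational(1, 10) (Y = Mul(2, Rational(1, 20)) = Rational(1, 10) ≈ 0.10000)
Function('M')(s) = Mul(Rational(4, 5), Pow(s, Rational(1, 2))) (Function('M')(s) = Mul(Mul(Rational(1, 10), 8), Pow(s, Rational(1, 2))) = Mul(Rational(4, 5), Pow(s, Rational(1, 2))))
Mul(Add(-15435, Function('M')(-21)), Add(Function('A')(113), 29613)) = Mul(Add(-15435, Mul(Rational(4, 5), Pow(-21, Rational(1, 2)))), Add(Add(126, Pow(113, 2), Mul(-64, 113)), 29613)) = Mul(Add(-15435, Mul(Rational(4, 5), Mul(I, Pow(21, Rational(1, 2))))), Add(Add(126, 12769, -7232), 29613)) = Mul(Add(-15435, Mul(Rational(4, 5), I, Pow(21, Rational(1, 2)))), Add(5663, 29613)) = Mul(Add(-15435, Mul(Rational(4, 5), I, Pow(21, Rational(1, 2)))), 35276) = Add(-544485060, Mul(Rational(141104, 5), I, Pow(21, Rational(1, 2))))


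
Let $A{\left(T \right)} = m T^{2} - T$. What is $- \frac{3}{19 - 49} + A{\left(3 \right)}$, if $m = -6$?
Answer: $- \frac{569}{10} \approx -56.9$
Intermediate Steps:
$A{\left(T \right)} = - T - 6 T^{2}$ ($A{\left(T \right)} = - 6 T^{2} - T = - T - 6 T^{2}$)
$- \frac{3}{19 - 49} + A{\left(3 \right)} = - \frac{3}{19 - 49} + 3 \left(-1 - 18\right) = - \frac{3}{-30} + 3 \left(-19\right) = \left(-3\right) \left(- \frac{1}{30}\right) - 57 = \frac{1}{10} - 57 = - \frac{569}{10}$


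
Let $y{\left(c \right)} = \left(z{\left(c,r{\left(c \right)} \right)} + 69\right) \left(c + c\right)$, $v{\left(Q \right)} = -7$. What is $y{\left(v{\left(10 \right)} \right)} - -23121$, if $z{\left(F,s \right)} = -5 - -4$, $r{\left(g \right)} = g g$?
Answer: $22169$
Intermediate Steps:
$r{\left(g \right)} = g^{2}$
$z{\left(F,s \right)} = -1$ ($z{\left(F,s \right)} = -5 + 4 = -1$)
$y{\left(c \right)} = 136 c$ ($y{\left(c \right)} = \left(-1 + 69\right) \left(c + c\right) = 68 \cdot 2 c = 136 c$)
$y{\left(v{\left(10 \right)} \right)} - -23121 = 136 \left(-7\right) - -23121 = -952 + 23121 = 22169$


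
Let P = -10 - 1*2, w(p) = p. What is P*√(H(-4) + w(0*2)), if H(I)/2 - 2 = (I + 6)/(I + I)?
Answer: -6*√14 ≈ -22.450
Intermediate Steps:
H(I) = 4 + (6 + I)/I (H(I) = 4 + 2*((I + 6)/(I + I)) = 4 + 2*((6 + I)/((2*I))) = 4 + 2*((6 + I)*(1/(2*I))) = 4 + 2*((6 + I)/(2*I)) = 4 + (6 + I)/I)
P = -12 (P = -10 - 2 = -12)
P*√(H(-4) + w(0*2)) = -12*√((5 + 6/(-4)) + 0*2) = -12*√((5 + 6*(-¼)) + 0) = -12*√((5 - 3/2) + 0) = -12*√(7/2 + 0) = -6*√14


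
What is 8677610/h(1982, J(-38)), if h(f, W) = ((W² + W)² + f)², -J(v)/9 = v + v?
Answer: 4338805/24096651963291949275362 ≈ 1.8006e-16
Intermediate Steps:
J(v) = -18*v (J(v) = -9*(v + v) = -18*v)
h(f, W) = (f + (W + W²)²)² (h(f, W) = ((W + W²)² + f)² = (f + (W + W²)²)²)
8677610/h(1982, J(-38)) = 8677610/((1982 + (-18*(-38))²*(1 - 18*(-38))²)²) = 8677610/((1982 + 684²*(1 + 684)²)²) = 8677610/((1982 + 467856*685²)²) = 8677610/((1982 + 467856*469225)²) = 8677610/((1982 + 219529731600)²) = 8677610/(219529733582²) = 8677610/48193303926583898550724 = 8677610*(1/48193303926583898550724) = 4338805/24096651963291949275362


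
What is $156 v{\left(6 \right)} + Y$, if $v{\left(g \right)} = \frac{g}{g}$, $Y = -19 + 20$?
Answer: $157$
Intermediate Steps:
$Y = 1$
$v{\left(g \right)} = 1$
$156 v{\left(6 \right)} + Y = 156 \cdot 1 + 1 = 156 + 1 = 157$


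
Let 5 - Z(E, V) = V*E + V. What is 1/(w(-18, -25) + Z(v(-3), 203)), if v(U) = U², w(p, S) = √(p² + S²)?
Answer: -2025/4099676 - √949/4099676 ≈ -0.00050146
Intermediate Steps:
w(p, S) = √(S² + p²)
Z(E, V) = 5 - V - E*V (Z(E, V) = 5 - (V*E + V) = 5 - (E*V + V) = 5 - (V + E*V) = 5 + (-V - E*V) = 5 - V - E*V)
1/(w(-18, -25) + Z(v(-3), 203)) = 1/(√((-25)² + (-18)²) + (5 - 1*203 - 1*(-3)²*203)) = 1/(√(625 + 324) + (5 - 203 - 1*9*203)) = 1/(√949 + (5 - 203 - 1827)) = 1/(√949 - 2025) = 1/(-2025 + √949)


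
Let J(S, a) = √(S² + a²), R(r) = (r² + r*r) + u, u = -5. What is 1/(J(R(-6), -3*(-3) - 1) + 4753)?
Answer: 4753/22586456 - √4553/22586456 ≈ 0.00020745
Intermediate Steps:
R(r) = -5 + 2*r² (R(r) = (r² + r*r) - 5 = (r² + r²) - 5 = 2*r² - 5 = -5 + 2*r²)
1/(J(R(-6), -3*(-3) - 1) + 4753) = 1/(√((-5 + 2*(-6)²)² + (-3*(-3) - 1)²) + 4753) = 1/(√((-5 + 2*36)² + (9 - 1)²) + 4753) = 1/(√((-5 + 72)² + 8²) + 4753) = 1/(√(67² + 64) + 4753) = 1/(√(4489 + 64) + 4753) = 1/(√4553 + 4753) = 1/(4753 + √4553)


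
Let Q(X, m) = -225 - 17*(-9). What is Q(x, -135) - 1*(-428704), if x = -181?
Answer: 428632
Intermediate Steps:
Q(X, m) = -72 (Q(X, m) = -225 + 153 = -72)
Q(x, -135) - 1*(-428704) = -72 - 1*(-428704) = -72 + 428704 = 428632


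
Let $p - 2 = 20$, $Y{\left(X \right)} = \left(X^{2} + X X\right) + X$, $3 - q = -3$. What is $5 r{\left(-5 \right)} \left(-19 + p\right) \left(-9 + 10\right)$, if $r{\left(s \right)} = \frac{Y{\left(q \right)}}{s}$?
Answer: $-234$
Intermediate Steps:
$q = 6$ ($q = 3 - -3 = 3 + 3 = 6$)
$Y{\left(X \right)} = X + 2 X^{2}$ ($Y{\left(X \right)} = \left(X^{2} + X^{2}\right) + X = 2 X^{2} + X = X + 2 X^{2}$)
$p = 22$ ($p = 2 + 20 = 22$)
$r{\left(s \right)} = \frac{78}{s}$ ($r{\left(s \right)} = \frac{6 \left(1 + 2 \cdot 6\right)}{s} = \frac{6 \left(1 + 12\right)}{s} = \frac{6 \cdot 13}{s} = \frac{78}{s}$)
$5 r{\left(-5 \right)} \left(-19 + p\right) \left(-9 + 10\right) = 5 \frac{78}{-5} \left(-19 + 22\right) \left(-9 + 10\right) = 5 \cdot 78 \left(- \frac{1}{5}\right) 3 \cdot 1 = 5 \left(- \frac{78}{5}\right) 3 = \left(-78\right) 3 = -234$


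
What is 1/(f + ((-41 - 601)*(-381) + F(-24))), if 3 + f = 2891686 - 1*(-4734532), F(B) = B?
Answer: 1/7870793 ≈ 1.2705e-7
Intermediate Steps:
f = 7626215 (f = -3 + (2891686 - 1*(-4734532)) = -3 + (2891686 + 4734532) = -3 + 7626218 = 7626215)
1/(f + ((-41 - 601)*(-381) + F(-24))) = 1/(7626215 + ((-41 - 601)*(-381) - 24)) = 1/(7626215 + (-642*(-381) - 24)) = 1/(7626215 + (244602 - 24)) = 1/(7626215 + 244578) = 1/7870793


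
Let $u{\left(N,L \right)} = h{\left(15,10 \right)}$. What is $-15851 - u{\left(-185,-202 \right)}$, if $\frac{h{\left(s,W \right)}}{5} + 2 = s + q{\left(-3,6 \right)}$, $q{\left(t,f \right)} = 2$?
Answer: $-15926$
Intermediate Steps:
$h{\left(s,W \right)} = 5 s$ ($h{\left(s,W \right)} = -10 + 5 \left(s + 2\right) = -10 + 5 \left(2 + s\right) = -10 + \left(10 + 5 s\right) = 5 s$)
$u{\left(N,L \right)} = 75$ ($u{\left(N,L \right)} = 5 \cdot 15 = 75$)
$-15851 - u{\left(-185,-202 \right)} = -15851 - 75 = -15926$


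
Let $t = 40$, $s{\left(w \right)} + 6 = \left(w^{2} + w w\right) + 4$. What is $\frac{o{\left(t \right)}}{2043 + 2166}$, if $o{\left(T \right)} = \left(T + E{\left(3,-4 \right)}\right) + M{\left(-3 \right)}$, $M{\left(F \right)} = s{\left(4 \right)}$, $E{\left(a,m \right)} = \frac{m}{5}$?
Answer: $\frac{346}{21045} \approx 0.016441$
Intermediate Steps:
$s{\left(w \right)} = -2 + 2 w^{2}$ ($s{\left(w \right)} = -6 + \left(\left(w^{2} + w w\right) + 4\right) = -6 + \left(\left(w^{2} + w^{2}\right) + 4\right) = -6 + \left(2 w^{2} + 4\right) = -6 + \left(4 + 2 w^{2}\right) = -2 + 2 w^{2}$)
$E{\left(a,m \right)} = \frac{m}{5}$ ($E{\left(a,m \right)} = m \frac{1}{5} = \frac{m}{5}$)
$M{\left(F \right)} = 30$ ($M{\left(F \right)} = -2 + 2 \cdot 4^{2} = -2 + 2 \cdot 16 = -2 + 32 = 30$)
$o{\left(T \right)} = \frac{146}{5} + T$ ($o{\left(T \right)} = \left(T + \frac{1}{5} \left(-4\right)\right) + 30 = \left(T - \frac{4}{5}\right) + 30 = \left(- \frac{4}{5} + T\right) + 30 = \frac{146}{5} + T$)
$\frac{o{\left(t \right)}}{2043 + 2166} = \frac{\frac{146}{5} + 40}{2043 + 2166} = \frac{1}{4209} \cdot \frac{346}{5} = \frac{346}{21045}$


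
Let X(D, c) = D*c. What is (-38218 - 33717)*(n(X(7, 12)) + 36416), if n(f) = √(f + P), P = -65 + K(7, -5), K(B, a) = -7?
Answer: -2619584960 - 143870*√3 ≈ -2.6198e+9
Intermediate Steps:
P = -72 (P = -65 - 7 = -72)
n(f) = √(-72 + f) (n(f) = √(f - 72) = √(-72 + f))
(-38218 - 33717)*(n(X(7, 12)) + 36416) = (-38218 - 33717)*(√(-72 + 7*12) + 36416) = -71935*(√(-72 + 84) + 36416) = -71935*(√12 + 36416) = -71935*(2*√3 + 36416) = -71935*(36416 + 2*√3) = -2619584960 - 143870*√3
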